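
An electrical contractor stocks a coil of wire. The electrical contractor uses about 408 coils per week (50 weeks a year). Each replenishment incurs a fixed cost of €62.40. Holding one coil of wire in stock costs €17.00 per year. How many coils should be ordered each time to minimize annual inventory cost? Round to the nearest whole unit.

Annual demand D = 408 × 50 = 20,400.
EOQ = √(2DS / H) = √(2 × 20,400 × 62.4 / 17).
= √(2,545,920 / 17) = √149,760 ≈ 386.988.

Q* ≈ 387 coils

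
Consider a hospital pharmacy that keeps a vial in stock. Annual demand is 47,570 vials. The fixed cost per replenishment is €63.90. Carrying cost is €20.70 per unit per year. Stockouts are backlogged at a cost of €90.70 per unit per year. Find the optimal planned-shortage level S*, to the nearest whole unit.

With planned backorders, Q* = √(2DS/H) · √((H+B)/B).
√(2DS/H) = √(2 × 47,570 × 63.9 / 20.7) = 541.935.
√((H+B)/B) = √((20.7+90.7)/90.7) = 1.1083.
Q* ≈ 600.601.
S* = Q* · H/(H+B) = 600.601 × 20.7/111.4 ≈ 111.602.

S* ≈ 112 vials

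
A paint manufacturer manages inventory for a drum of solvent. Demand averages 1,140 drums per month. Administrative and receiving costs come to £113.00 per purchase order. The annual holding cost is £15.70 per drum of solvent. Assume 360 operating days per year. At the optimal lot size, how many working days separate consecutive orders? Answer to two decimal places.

T ≈ 11.68 days

Annual demand D = 1,140 × 12 = 13,680.
EOQ = √(2DS/H) = √(2 × 13,680 × 113 / 15.7) ≈ 443.76.
Cycle time = Q*/D × 360 = 443.76 / 13,680 × 360 ≈ 11.678 days.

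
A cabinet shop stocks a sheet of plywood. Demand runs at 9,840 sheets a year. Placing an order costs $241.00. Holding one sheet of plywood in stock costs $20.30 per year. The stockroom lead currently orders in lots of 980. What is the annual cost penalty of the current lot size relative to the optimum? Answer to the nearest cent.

Extra cost ≈ $2,554.58 per year

EOQ = √(2DS/H) = √(2 × 9,840 × 241 / 20.3) ≈ 483.36.
Cost at Q* = (D/Q*)S + (Q*/2)H = √(2DSH) ≈ $9,812.26.
Cost at Q = 980: (9,840/980)×241 + (980/2)×20.3 = $2,419.84 + $9,947.00 = $12,366.84.
Excess = $12,366.84 − $9,812.26 = $2,554.58.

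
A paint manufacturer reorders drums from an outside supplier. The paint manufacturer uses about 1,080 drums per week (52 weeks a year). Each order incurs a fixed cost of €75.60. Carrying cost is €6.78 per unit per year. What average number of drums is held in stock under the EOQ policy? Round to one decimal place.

Average inventory ≈ 559.6 drums

Annual demand D = 1,080 × 52 = 56,160.
Q* = √(2DS/H) = √(2 × 56,160 × 75.6 / 6.78) ≈ 1119.11.
Average inventory = Q*/2 ≈ 1119.11 / 2 = 559.557.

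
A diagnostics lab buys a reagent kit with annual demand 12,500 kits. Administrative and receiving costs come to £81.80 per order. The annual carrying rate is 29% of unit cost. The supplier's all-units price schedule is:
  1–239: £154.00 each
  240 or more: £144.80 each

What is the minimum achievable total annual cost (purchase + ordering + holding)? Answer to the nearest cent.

Holding cost per unit per year at price C is H = 0.29·C.
For each price level, check whether its EOQ is feasible; otherwise the best quantity at that price is the breakpoint.
EOQ at £154.00 = 214.0 (feasible in tier 1): TC = 12,500×£154.00 + (12,500/214.0)×81.8 + (214.0/2)×0.29×£154.00 = £1,934,556.66.
EOQ at £144.80 = 220.7 < 240, so use break Q=240: TC = 12,500×£144.80 + (12,500/240.0)×81.8 + (240.0/2)×0.29×£144.80 = £1,819,299.46.
Lowest total cost among the candidates is at Q = 240.0.

TC* ≈ £1,819,299.46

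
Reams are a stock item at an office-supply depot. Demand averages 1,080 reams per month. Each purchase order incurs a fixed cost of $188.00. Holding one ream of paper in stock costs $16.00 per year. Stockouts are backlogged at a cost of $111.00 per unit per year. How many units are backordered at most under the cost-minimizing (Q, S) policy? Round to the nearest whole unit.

S* ≈ 74 reams

Annual demand D = 1,080 × 12 = 12,960.
With planned backorders, Q* = √(2DS/H) · √((H+B)/B).
√(2DS/H) = √(2 × 12,960 × 188 / 16) = 551.870.
√((H+B)/B) = √((16+111)/111) = 1.0696.
Q* ≈ 590.305.
S* = Q* · H/(H+B) = 590.305 × 16/127 ≈ 74.369.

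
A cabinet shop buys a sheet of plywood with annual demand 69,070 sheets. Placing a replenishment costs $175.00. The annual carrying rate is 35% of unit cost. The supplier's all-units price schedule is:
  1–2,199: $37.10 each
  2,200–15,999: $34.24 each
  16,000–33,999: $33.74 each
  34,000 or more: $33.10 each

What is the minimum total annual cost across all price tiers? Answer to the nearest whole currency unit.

Holding cost per unit per year at price C is H = 0.35·C.
Evaluate total cost at each tier's feasible EOQ or, if the EOQ is below the tier, at the tier's minimum quantity.
EOQ at $37.10 = 1364.5 (feasible in tier 1): TC = 69,070×$37.10 + (69,070/1364.5)×175 + (1364.5/2)×0.35×$37.10 = $2,580,214.39.
EOQ at $34.24 = 1420.3 < 2200, so use break Q=2200: TC = 69,070×$34.24 + (69,070/2200.0)×175 + (2200.0/2)×0.35×$34.24 = $2,383,633.40.
EOQ at $33.74 = 1430.8 < 16000, so use break Q=16000: TC = 69,070×$33.74 + (69,070/16000.0)×175 + (16000.0/2)×0.35×$33.74 = $2,425,649.25.
EOQ at $33.10 = 1444.5 < 34000, so use break Q=34000: TC = 69,070×$33.10 + (69,070/34000.0)×175 + (34000.0/2)×0.35×$33.10 = $2,483,517.51.
Lowest total cost among the candidates is at Q = 2200.0.

TC* ≈ $2,383,633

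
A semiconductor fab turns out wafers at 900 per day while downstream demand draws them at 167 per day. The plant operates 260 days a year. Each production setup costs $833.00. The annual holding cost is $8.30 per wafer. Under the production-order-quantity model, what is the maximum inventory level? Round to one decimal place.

I_max ≈ 2,664.2 wafers

Annual demand D = 167 × 260 = 43,420.
Production build-up factor (1 − d/p) = 1 − 167/900 = 0.8144.
Q* = √(2DS / (H(1 − d/p))) = √(2 × 43,420 × 833 / (8.3 × 0.8144)).
= √(72,337,720 / 6.7599) ≈ 3271.242.
Maximum inventory = Q*(1 − d/p) = 3271.242 × 0.8144 ≈ 2664.245.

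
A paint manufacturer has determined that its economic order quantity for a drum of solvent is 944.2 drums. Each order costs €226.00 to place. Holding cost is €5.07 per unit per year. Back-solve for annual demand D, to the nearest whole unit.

D ≈ 10,000 drums per year

Invert the EOQ relation Q*² = 2DS/H.
From Q* = √(2DS/H): D = Q*²H / (2S) = 944.2² × 5.07 / (2 × 226) = 9999.943.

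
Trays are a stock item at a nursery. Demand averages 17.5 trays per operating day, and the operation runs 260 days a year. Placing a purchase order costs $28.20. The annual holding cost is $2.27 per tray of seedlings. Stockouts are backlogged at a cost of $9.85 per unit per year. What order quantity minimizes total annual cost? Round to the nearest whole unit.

Q* ≈ 373 trays

Annual demand D = 17.5 × 260 = 4,550.
With planned backorders, Q* = √(2DS/H) · √((H+B)/B).
√(2DS/H) = √(2 × 4,550 × 28.2 / 2.27) = 336.227.
√((H+B)/B) = √((2.27+9.85)/9.85) = 1.1093.
Q* ≈ 372.963.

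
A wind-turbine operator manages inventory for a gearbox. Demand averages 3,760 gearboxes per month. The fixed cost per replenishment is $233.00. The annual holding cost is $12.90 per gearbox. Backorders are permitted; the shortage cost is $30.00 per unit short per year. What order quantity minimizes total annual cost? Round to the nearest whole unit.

Annual demand D = 3,760 × 12 = 45,120.
With planned backorders, Q* = √(2DS/H) · √((H+B)/B).
√(2DS/H) = √(2 × 45,120 × 233 / 12.9) = 1276.682.
√((H+B)/B) = √((12.9+30)/30) = 1.1958.
Q* ≈ 1526.689.

Q* ≈ 1,527 gearboxes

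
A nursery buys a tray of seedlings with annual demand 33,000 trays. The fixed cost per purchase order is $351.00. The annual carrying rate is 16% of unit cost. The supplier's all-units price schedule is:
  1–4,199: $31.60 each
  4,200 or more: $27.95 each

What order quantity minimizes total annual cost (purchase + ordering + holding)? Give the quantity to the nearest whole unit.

Q* ≈ 4,200 trays

Holding cost per unit per year at price C is H = 0.16·C.
Evaluate total cost at each tier's feasible EOQ or, if the EOQ is below the tier, at the tier's minimum quantity.
EOQ at $31.60 = 2140.5 (feasible in tier 1): TC = 33,000×$31.60 + (33,000/2140.5)×351 + (2140.5/2)×0.16×$31.60 = $1,053,622.54.
EOQ at $27.95 = 2276.0 < 4200, so use break Q=4200: TC = 33,000×$27.95 + (33,000/4200.0)×351 + (4200.0/2)×0.16×$27.95 = $934,499.06.
Lowest total cost is $934,499.06 at Q = 4200.0.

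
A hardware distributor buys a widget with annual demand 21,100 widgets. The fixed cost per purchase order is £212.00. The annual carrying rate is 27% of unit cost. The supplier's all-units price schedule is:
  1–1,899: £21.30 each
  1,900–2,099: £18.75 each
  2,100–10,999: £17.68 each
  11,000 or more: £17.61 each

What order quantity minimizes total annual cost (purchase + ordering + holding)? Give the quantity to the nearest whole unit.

Holding cost per unit per year at price C is H = 0.27·C.
Evaluate total cost at each tier's feasible EOQ or, if the EOQ is below the tier, at the tier's minimum quantity.
EOQ at £21.30 = 1247.2 (feasible in tier 1): TC = 21,100×£21.30 + (21,100/1247.2)×212 + (1247.2/2)×0.27×£21.30 = £456,602.92.
EOQ at £18.75 = 1329.4 < 1900, so use break Q=1900: TC = 21,100×£18.75 + (21,100/1900.0)×212 + (1900.0/2)×0.27×£18.75 = £402,788.69.
EOQ at £17.68 = 1369.0 < 2100, so use break Q=2100: TC = 21,100×£17.68 + (21,100/2100.0)×212 + (2100.0/2)×0.27×£17.68 = £380,190.38.
EOQ at £17.61 = 1371.7 < 11000, so use break Q=11000: TC = 21,100×£17.61 + (21,100/11000.0)×212 + (11000.0/2)×0.27×£17.61 = £398,128.50.
Lowest total cost is £380,190.38 at Q = 2100.0.

Q* ≈ 2,100 widgets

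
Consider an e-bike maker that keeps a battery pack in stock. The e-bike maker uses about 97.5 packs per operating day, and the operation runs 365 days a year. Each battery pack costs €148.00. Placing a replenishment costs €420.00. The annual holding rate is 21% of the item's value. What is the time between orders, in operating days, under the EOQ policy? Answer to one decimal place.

T ≈ 10.1 days

Annual demand D = 97.5 × 365 = 35,587.5.
Holding cost H = 0.21 × €148.00 = €31.0800 per unit per year.
EOQ = √(2DS/H) = √(2 × 35,587.5 × 420 / 31.08) ≈ 980.73.
Cycle time = Q*/D × 365 = 980.73 / 35,587.5 × 365 ≈ 10.059 days.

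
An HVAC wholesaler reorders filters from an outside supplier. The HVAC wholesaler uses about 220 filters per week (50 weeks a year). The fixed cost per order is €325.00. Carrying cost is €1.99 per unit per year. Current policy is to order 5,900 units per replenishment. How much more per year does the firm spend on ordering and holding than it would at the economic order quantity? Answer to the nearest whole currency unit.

Extra cost ≈ €2,704 per year

Annual demand D = 220 × 50 = 11,000.
EOQ = √(2DS/H) = √(2 × 11,000 × 325 / 1.99) ≈ 1895.51.
Cost at Q* = (D/Q*)S + (Q*/2)H = √(2DSH) ≈ €3,772.07.
Cost at Q = 5,900: (11,000/5,900)×325 + (5,900/2)×1.99 = €605.93 + €5,870.50 = €6,476.43.
Excess = €6,476.43 − €3,772.07 = €2,704.36.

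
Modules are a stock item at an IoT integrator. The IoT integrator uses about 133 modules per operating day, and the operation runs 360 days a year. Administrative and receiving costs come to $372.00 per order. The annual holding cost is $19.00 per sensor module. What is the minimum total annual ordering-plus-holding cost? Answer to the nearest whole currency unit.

Annual demand D = 133 × 360 = 47,880.
EOQ = √(2DS/H) = √(2 × 47,880 × 372 / 19) ≈ 1369.26.
At Q*, ordering cost (D/Q*)S equals holding cost (Q*/2)H, each = √(DSH/2).
Minimum total = √(2DSH) = √(2 × 47,880 × 372 × 19) ≈ 26015.989.

TC* ≈ $26,016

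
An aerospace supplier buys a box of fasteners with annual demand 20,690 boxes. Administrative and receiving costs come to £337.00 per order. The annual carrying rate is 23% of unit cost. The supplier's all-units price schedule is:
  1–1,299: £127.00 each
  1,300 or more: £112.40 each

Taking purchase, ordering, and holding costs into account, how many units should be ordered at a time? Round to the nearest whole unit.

Q* ≈ 1,300 boxes

Holding cost per unit per year at price C is H = 0.23·C.
Evaluate total cost at each tier's feasible EOQ or, if the EOQ is below the tier, at the tier's minimum quantity.
EOQ at £127.00 = 690.9 (feasible in tier 1): TC = 20,690×£127.00 + (20,690/690.9)×337 + (690.9/2)×0.23×£127.00 = £2,647,812.55.
EOQ at £112.40 = 734.5 < 1300, so use break Q=1300: TC = 20,690×£112.40 + (20,690/1300.0)×337 + (1300.0/2)×0.23×£112.40 = £2,347,723.28.
Lowest total cost is £2,347,723.28 at Q = 1300.0.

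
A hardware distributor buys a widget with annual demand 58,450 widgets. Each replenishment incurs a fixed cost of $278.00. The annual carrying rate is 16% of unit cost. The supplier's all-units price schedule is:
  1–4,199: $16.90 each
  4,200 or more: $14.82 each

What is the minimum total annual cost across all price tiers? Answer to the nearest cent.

Holding cost per unit per year at price C is H = 0.16·C.
For each price level, check whether its EOQ is feasible; otherwise the best quantity at that price is the breakpoint.
EOQ at $16.90 = 3466.8 (feasible in tier 1): TC = 58,450×$16.90 + (58,450/3466.8)×278 + (3466.8/2)×0.16×$16.90 = $997,179.17.
EOQ at $14.82 = 3702.1 < 4200, so use break Q=4200: TC = 58,450×$14.82 + (58,450/4200.0)×278 + (4200.0/2)×0.16×$14.82 = $875,077.35.
Lowest total cost among the candidates is at Q = 4200.0.

TC* ≈ $875,077.35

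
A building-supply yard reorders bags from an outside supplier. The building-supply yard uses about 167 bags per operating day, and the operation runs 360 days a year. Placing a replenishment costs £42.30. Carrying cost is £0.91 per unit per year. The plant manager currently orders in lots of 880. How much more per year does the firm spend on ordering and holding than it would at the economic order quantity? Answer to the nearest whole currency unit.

Annual demand D = 167 × 360 = 60,120.
EOQ = √(2DS/H) = √(2 × 60,120 × 42.3 / 0.91) ≈ 2364.14.
Cost at Q* = (D/Q*)S + (Q*/2)H = √(2DSH) ≈ £2,151.37.
Cost at Q = 880: (60,120/880)×42.3 + (880/2)×0.91 = £2,889.86 + £400.40 = £3,290.26.
Excess = £3,290.26 − £2,151.37 = £1,138.89.

Extra cost ≈ £1,139 per year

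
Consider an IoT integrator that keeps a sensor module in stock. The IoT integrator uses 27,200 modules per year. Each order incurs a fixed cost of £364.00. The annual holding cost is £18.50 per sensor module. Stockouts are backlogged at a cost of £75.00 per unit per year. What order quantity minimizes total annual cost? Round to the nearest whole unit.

Q* ≈ 1,155 modules

With planned backorders, Q* = √(2DS/H) · √((H+B)/B).
√(2DS/H) = √(2 × 27,200 × 364 / 18.5) = 1034.580.
√((H+B)/B) = √((18.5+75)/75) = 1.1165.
Q* ≈ 1155.153.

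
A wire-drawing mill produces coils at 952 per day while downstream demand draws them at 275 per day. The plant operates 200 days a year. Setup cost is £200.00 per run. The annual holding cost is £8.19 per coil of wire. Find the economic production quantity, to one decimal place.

Annual demand D = 275 × 200 = 55,000.
Production build-up factor (1 − d/p) = 1 − 275/952 = 0.7111.
Q* = √(2DS / (H(1 − d/p))) = √(2 × 55,000 × 200 / (8.19 × 0.7111)).
= √(22,000,000 / 5.8242) ≈ 1943.540.

Q* ≈ 1,943.5 coils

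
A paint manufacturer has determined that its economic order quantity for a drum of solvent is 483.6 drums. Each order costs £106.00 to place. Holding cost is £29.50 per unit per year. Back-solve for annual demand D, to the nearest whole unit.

The basic EOQ model gives Q* = √(2DS/H); rearrange for the unknown.
From Q* = √(2DS/H): D = Q*²H / (2S) = 483.6² × 29.5 / (2 × 106) = 32543.086.

D ≈ 32,543 drums per year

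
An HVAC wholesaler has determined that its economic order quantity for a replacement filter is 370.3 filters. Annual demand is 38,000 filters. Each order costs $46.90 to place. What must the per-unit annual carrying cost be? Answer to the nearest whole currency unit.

H ≈ $26

Squaring Q* = √(2DS/H) gives Q*² = 2DS/H.
From Q* = √(2DS/H): H = 2DS / Q*² = 2 × 38,000 × 46.9 / 370.3² = 25.9944.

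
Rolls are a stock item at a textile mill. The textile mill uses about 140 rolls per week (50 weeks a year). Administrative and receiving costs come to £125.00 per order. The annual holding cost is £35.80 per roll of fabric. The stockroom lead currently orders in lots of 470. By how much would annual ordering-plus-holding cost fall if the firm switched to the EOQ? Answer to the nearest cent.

Extra cost ≈ £2,359.53 per year

Annual demand D = 140 × 50 = 7,000.
EOQ = √(2DS/H) = √(2 × 7,000 × 125 / 35.8) ≈ 221.09.
Cost at Q* = (D/Q*)S + (Q*/2)H = √(2DSH) ≈ £7,915.18.
Cost at Q = 470: (7,000/470)×125 + (470/2)×35.8 = £1,861.70 + £8,413.00 = £10,274.70.
Excess = £10,274.70 − £7,915.18 = £2,359.53.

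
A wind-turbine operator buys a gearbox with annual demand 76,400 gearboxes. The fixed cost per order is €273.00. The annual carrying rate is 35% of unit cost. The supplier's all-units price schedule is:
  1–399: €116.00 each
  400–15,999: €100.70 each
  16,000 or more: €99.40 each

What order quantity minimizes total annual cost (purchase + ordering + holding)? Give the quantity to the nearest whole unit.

Q* ≈ 1,088 gearboxes

Holding cost per unit per year at price C is H = 0.35·C.
Evaluate total cost at each tier's feasible EOQ or, if the EOQ is below the tier, at the tier's minimum quantity.
Tier 1 (€116.00): EOQ = 1013.6 exceeds tier's upper bound 399, so this tier is dominated.
EOQ at €100.70 = 1087.9 (feasible in tier 2): TC = 76,400×€100.70 + (76,400/1087.9)×273 + (1087.9/2)×0.35×€100.70 = €7,731,823.50.
EOQ at €99.40 = 1095.0 < 16000, so use break Q=16000: TC = 76,400×€99.40 + (76,400/16000.0)×273 + (16000.0/2)×0.35×€99.40 = €7,873,783.58.
Lowest total cost is €7,731,823.50 at Q = 1087.9.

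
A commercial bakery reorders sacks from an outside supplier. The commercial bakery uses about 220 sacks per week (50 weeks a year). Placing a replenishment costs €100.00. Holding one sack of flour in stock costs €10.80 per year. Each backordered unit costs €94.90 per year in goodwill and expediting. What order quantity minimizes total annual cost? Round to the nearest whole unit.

Annual demand D = 220 × 50 = 11,000.
With planned backorders, Q* = √(2DS/H) · √((H+B)/B).
√(2DS/H) = √(2 × 11,000 × 100 / 10.8) = 451.335.
√((H+B)/B) = √((10.8+94.9)/94.9) = 1.0554.
Q* ≈ 476.326.

Q* ≈ 476 sacks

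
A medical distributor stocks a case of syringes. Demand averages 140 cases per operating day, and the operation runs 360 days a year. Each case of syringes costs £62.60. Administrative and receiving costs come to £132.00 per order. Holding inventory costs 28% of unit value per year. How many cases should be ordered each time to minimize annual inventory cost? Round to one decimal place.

Q* ≈ 871.3 cases

Annual demand D = 140 × 360 = 50,400.
Holding cost H = 0.28 × £62.60 = £17.5280 per unit per year.
EOQ = √(2DS / H) = √(2 × 50,400 × 132 / 17.528).
= √(13,305,600 / 17.528) = √759,105.4313 ≈ 871.267.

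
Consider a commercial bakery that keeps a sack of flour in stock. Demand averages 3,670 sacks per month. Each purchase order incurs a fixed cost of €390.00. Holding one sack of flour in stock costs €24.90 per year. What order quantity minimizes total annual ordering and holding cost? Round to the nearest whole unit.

Annual demand D = 3,670 × 12 = 44,040.
EOQ = √(2DS / H) = √(2 × 44,040 × 390 / 24.9).
= √(34,351,200 / 24.9) = √1,379,566.2651 ≈ 1174.549.

Q* ≈ 1,175 sacks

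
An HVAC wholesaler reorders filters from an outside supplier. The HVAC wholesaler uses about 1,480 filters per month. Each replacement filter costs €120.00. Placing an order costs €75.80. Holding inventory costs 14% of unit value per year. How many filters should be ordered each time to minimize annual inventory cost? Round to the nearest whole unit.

Annual demand D = 1,480 × 12 = 17,760.
Holding cost H = 0.14 × €120.00 = €16.8000 per unit per year.
EOQ = √(2DS / H) = √(2 × 17,760 × 75.8 / 16.8).
= √(2,692,416 / 16.8) = √160,262.8571 ≈ 400.328.

Q* ≈ 400 filters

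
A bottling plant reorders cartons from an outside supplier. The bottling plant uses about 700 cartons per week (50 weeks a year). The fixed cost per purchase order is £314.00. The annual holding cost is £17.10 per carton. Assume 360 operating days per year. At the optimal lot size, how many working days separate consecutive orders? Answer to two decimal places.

T ≈ 11.66 days

Annual demand D = 700 × 50 = 35,000.
Q* = √(2DS/H) = √(2 × 35,000 × 314 / 17.1) ≈ 1133.75.
Cycle time = Q*/D × 360 = 1133.75 / 35,000 × 360 ≈ 11.661 days.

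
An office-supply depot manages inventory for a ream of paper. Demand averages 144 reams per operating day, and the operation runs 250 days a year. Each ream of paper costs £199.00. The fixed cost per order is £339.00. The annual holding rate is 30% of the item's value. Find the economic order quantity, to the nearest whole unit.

Annual demand D = 144 × 250 = 36,000.
Holding cost H = 0.30 × £199.00 = £59.7000 per unit per year.
EOQ = √(2DS / H) = √(2 × 36,000 × 339 / 59.7).
= √(24,408,000 / 59.7) = √408,844.2211 ≈ 639.409.

Q* ≈ 639 reams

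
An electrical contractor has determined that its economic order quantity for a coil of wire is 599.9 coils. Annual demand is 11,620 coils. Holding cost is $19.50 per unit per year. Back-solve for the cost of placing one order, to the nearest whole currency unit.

S ≈ $302

Invert the EOQ relation Q*² = 2DS/H.
From Q* = √(2DS/H): S = Q*²H / (2D) = 599.9² × 19.5 / (2 × 11,620) = 301.9647.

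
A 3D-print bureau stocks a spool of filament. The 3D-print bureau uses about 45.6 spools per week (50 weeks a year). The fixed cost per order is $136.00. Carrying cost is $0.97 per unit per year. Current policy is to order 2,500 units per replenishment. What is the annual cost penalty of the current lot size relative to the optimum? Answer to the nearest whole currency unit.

Extra cost ≈ $561 per year

Annual demand D = 45.6 × 50 = 2,280.
EOQ = √(2DS/H) = √(2 × 2,280 × 136 / 0.97) ≈ 799.59.
Cost at Q* = (D/Q*)S + (Q*/2)H = √(2DSH) ≈ $775.60.
Cost at Q = 2,500: (2,280/2,500)×136 + (2,500/2)×0.97 = $124.03 + $1,212.50 = $1,336.53.
Excess = $1,336.53 − $775.60 = $560.93.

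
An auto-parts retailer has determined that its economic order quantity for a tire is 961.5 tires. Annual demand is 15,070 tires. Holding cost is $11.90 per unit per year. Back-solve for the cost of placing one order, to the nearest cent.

The basic EOQ model gives Q* = √(2DS/H); rearrange for the unknown.
From Q* = √(2DS/H): S = Q*²H / (2D) = 961.5² × 11.9 / (2 × 15,070) = 365.0079.

S ≈ $365.01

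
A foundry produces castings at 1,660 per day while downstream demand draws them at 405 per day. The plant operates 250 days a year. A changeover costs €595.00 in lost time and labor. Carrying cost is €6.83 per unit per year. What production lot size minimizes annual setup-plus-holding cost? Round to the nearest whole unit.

Q* ≈ 4,831 castings

Annual demand D = 405 × 250 = 101,250.
Production build-up factor (1 − d/p) = 1 − 405/1,660 = 0.7560.
Q* = √(2DS / (H(1 − d/p))) = √(2 × 101,250 × 595 / (6.83 × 0.7560)).
= √(120,487,500 / 5.1636) ≈ 4830.508.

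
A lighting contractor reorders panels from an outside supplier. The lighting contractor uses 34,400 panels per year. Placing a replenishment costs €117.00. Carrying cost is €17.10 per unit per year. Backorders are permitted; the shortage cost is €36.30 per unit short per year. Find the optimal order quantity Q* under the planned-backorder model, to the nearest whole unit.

Q* ≈ 832 panels

With planned backorders, Q* = √(2DS/H) · √((H+B)/B).
√(2DS/H) = √(2 × 34,400 × 117 / 17.1) = 686.103.
√((H+B)/B) = √((17.1+36.3)/36.3) = 1.2129.
Q* ≈ 832.159.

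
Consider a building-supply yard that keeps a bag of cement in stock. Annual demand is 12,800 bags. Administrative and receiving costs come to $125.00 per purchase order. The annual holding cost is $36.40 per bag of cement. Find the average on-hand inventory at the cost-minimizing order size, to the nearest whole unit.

Q* = √(2DS/H) = √(2 × 12,800 × 125 / 36.4) ≈ 296.50.
Average inventory = Q*/2 ≈ 296.50 / 2 = 148.250.

Average inventory ≈ 148 bags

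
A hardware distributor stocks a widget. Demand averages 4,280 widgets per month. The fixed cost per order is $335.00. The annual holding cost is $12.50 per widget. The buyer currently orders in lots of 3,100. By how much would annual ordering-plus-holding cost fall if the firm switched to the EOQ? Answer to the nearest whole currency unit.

Extra cost ≈ $4,185 per year

Annual demand D = 4,280 × 12 = 51,360.
EOQ = √(2DS/H) = √(2 × 51,360 × 335 / 12.5) ≈ 1659.19.
Cost at Q* = (D/Q*)S + (Q*/2)H = √(2DSH) ≈ $20,739.82.
Cost at Q = 3,100: (51,360/3,100)×335 + (3,100/2)×12.5 = $5,550.19 + $19,375.00 = $24,925.19.
Excess = $24,925.19 − $20,739.82 = $4,185.38.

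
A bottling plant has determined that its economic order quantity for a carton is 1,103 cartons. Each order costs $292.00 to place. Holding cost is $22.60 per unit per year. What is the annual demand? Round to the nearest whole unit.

D ≈ 47,081 cartons per year

Squaring Q* = √(2DS/H) gives Q*² = 2DS/H.
From Q* = √(2DS/H): D = Q*²H / (2S) = 1,103² × 22.6 / (2 × 292) = 47081.102.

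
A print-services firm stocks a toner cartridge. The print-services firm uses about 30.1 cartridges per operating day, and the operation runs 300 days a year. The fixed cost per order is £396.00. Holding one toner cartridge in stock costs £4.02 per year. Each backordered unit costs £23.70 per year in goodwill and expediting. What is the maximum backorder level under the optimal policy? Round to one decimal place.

Annual demand D = 30.1 × 300 = 9,030.
With planned backorders, Q* = √(2DS/H) · √((H+B)/B).
√(2DS/H) = √(2 × 9,030 × 396 / 4.02) = 1333.808.
√((H+B)/B) = √((4.02+23.7)/23.7) = 1.0815.
Q* ≈ 1442.500.
S* = Q* · H/(H+B) = 1442.500 × 4.02/27.72 ≈ 209.194.

S* ≈ 209.2 cartridges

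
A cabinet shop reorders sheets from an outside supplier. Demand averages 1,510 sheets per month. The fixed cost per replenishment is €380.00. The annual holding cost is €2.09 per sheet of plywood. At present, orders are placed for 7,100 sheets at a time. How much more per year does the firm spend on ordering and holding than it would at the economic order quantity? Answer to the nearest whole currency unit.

Annual demand D = 1,510 × 12 = 18,120.
EOQ = √(2DS/H) = √(2 × 18,120 × 380 / 2.09) ≈ 2566.92.
Cost at Q* = (D/Q*)S + (Q*/2)H = √(2DSH) ≈ €5,364.87.
Cost at Q = 7,100: (18,120/7,100)×380 + (7,100/2)×2.09 = €969.80 + €7,419.50 = €8,389.30.
Excess = €8,389.30 − €5,364.87 = €3,024.43.

Extra cost ≈ €3,024 per year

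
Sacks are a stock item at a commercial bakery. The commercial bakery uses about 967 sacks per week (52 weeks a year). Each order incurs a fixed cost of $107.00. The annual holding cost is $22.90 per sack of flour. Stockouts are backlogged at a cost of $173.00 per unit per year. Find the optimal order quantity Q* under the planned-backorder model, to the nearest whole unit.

Q* ≈ 729 sacks

Annual demand D = 967 × 52 = 50,284.
With planned backorders, Q* = √(2DS/H) · √((H+B)/B).
√(2DS/H) = √(2 × 50,284 × 107 / 22.9) = 685.495.
√((H+B)/B) = √((22.9+173)/173) = 1.0641.
Q* ≈ 729.455.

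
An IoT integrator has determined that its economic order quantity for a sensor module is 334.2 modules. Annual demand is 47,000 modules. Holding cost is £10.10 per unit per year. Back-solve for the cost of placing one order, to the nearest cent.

S ≈ £12.00

The basic EOQ model gives Q* = √(2DS/H); rearrange for the unknown.
From Q* = √(2DS/H): S = Q*²H / (2D) = 334.2² × 10.1 / (2 × 47,000) = 12.0007.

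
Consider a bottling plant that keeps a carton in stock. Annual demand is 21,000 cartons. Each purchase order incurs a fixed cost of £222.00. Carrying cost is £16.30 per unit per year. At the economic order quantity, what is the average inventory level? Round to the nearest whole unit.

Average inventory ≈ 378 cartons

The optimal lot size = √(2DS/H) = √(2 × 21,000 × 222 / 16.3) ≈ 756.32.
Average inventory = Q*/2 ≈ 756.32 / 2 = 378.162.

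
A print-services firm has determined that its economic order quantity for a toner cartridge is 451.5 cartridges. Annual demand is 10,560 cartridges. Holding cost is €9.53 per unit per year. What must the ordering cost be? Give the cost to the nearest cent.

S ≈ €91.98

Invert the EOQ relation Q*² = 2DS/H.
From Q* = √(2DS/H): S = Q*²H / (2D) = 451.5² × 9.53 / (2 × 10,560) = 91.9845.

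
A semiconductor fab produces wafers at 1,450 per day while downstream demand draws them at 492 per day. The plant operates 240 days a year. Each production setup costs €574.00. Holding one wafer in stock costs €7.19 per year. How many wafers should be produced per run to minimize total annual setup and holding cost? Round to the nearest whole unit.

Annual demand D = 492 × 240 = 118,080.
Production build-up factor (1 − d/p) = 1 − 492/1,450 = 0.6607.
Q* = √(2DS / (H(1 − d/p))) = √(2 × 118,080 × 574 / (7.19 × 0.6607)).
= √(135,555,840 / 4.7504) ≈ 5341.902.

Q* ≈ 5,342 wafers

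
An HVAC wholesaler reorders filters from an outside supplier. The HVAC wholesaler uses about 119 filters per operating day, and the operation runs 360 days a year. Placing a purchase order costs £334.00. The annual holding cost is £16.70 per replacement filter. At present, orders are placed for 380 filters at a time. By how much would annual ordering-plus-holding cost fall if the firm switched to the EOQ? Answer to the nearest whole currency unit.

Extra cost ≈ £18,966 per year

Annual demand D = 119 × 360 = 42,840.
EOQ = √(2DS/H) = √(2 × 42,840 × 334 / 16.7) ≈ 1309.05.
Cost at Q* = (D/Q*)S + (Q*/2)H = √(2DSH) ≈ £21,861.06.
Cost at Q = 380: (42,840/380)×334 + (380/2)×16.7 = £37,654.11 + £3,173.00 = £40,827.11.
Excess = £40,827.11 − £21,861.06 = £18,966.05.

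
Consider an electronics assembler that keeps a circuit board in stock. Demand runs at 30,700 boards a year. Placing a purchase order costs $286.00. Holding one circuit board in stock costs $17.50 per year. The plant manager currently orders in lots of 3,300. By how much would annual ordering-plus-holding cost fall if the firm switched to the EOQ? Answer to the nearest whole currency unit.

Extra cost ≈ $14,005 per year

EOQ = √(2DS/H) = √(2 × 30,700 × 286 / 17.5) ≈ 1001.72.
Cost at Q* = (D/Q*)S + (Q*/2)H = √(2DSH) ≈ $17,530.17.
Cost at Q = 3,300: (30,700/3,300)×286 + (3,300/2)×17.5 = $2,660.67 + $28,875.00 = $31,535.67.
Excess = $31,535.67 − $17,530.17 = $14,005.49.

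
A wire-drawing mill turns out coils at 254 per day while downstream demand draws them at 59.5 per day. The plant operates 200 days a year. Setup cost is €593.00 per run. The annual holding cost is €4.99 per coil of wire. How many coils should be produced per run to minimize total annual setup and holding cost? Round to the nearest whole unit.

Annual demand D = 59.5 × 200 = 11,900.
Production build-up factor (1 − d/p) = 1 − 59.5/254 = 0.7657.
Q* = √(2DS / (H(1 − d/p))) = √(2 × 11,900 × 593 / (4.99 × 0.7657)).
= √(14,113,400 / 3.8211) ≈ 1921.864.

Q* ≈ 1,922 coils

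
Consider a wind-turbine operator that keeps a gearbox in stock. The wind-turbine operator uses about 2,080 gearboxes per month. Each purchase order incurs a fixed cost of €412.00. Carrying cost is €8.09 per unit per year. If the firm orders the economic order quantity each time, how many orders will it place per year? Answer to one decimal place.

N ≈ 15.7 orders per year

Annual demand D = 2,080 × 12 = 24,960.
The optimal lot size = √(2DS/H) = √(2 × 24,960 × 412 / 8.09) ≈ 1594.45.
Orders per year = D / Q* = 24,960 / 1594.45 ≈ 15.654.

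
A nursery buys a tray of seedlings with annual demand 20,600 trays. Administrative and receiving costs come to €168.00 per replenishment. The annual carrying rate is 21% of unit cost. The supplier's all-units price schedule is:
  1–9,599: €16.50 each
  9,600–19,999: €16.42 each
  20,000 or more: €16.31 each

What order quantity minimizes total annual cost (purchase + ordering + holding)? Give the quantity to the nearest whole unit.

Holding cost per unit per year at price C is H = 0.21·C.
Candidates are each tier's EOQ (if it falls in that tier) and each price-break quantity.
EOQ at €16.50 = 1413.4 (feasible in tier 1): TC = 20,600×€16.50 + (20,600/1413.4)×168 + (1413.4/2)×0.21×€16.50 = €344,797.28.
EOQ at €16.42 = 1416.8 < 9600, so use break Q=9600: TC = 20,600×€16.42 + (20,600/9600.0)×168 + (9600.0/2)×0.21×€16.42 = €355,163.86.
EOQ at €16.31 = 1421.6 < 20000, so use break Q=20000: TC = 20,600×€16.31 + (20,600/20000.0)×168 + (20000.0/2)×0.21×€16.31 = €370,410.04.
Lowest total cost is €344,797.28 at Q = 1413.4.

Q* ≈ 1,413 trays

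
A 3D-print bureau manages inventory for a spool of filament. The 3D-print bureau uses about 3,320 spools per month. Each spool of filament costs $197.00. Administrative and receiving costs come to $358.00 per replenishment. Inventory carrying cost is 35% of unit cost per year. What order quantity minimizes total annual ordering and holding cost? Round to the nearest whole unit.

Q* ≈ 643 spools

Annual demand D = 3,320 × 12 = 39,840.
Holding cost H = 0.35 × $197.00 = $68.9500 per unit per year.
EOQ = √(2DS / H) = √(2 × 39,840 × 358 / 68.95).
= √(28,525,440 / 68.95) = √413,711.9652 ≈ 643.204.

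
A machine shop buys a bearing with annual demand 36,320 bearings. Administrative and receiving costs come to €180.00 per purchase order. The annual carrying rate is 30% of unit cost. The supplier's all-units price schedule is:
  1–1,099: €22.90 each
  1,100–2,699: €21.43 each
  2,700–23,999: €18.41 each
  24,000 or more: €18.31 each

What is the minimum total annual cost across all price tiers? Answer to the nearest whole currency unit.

Holding cost per unit per year at price C is H = 0.30·C.
Candidates are each tier's EOQ (if it falls in that tier) and each price-break quantity.
Tier 1 (€22.90): EOQ = 1379.6 exceeds tier's upper bound 1099, so this tier is dominated.
EOQ at €21.43 = 1426.1 (feasible in tier 2): TC = 36,320×€21.43 + (36,320/1426.1)×180 + (1426.1/2)×0.30×€21.43 = €787,506.05.
EOQ at €18.41 = 1538.6 < 2700, so use break Q=2700: TC = 36,320×€18.41 + (36,320/2700.0)×180 + (2700.0/2)×0.30×€18.41 = €678,528.58.
EOQ at €18.31 = 1542.8 < 24000, so use break Q=24000: TC = 36,320×€18.31 + (36,320/24000.0)×180 + (24000.0/2)×0.30×€18.31 = €731,207.60.
Lowest total cost among the candidates is at Q = 2700.0.

TC* ≈ €678,529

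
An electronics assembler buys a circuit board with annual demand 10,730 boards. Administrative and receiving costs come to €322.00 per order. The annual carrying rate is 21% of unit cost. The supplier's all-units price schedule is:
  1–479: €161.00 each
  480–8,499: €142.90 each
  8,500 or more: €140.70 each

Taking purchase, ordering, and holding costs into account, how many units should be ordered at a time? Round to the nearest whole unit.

Q* ≈ 480 boards

Holding cost per unit per year at price C is H = 0.21·C.
Evaluate total cost at each tier's feasible EOQ or, if the EOQ is below the tier, at the tier's minimum quantity.
EOQ at €161.00 = 452.1 (feasible in tier 1): TC = 10,730×€161.00 + (10,730/452.1)×322 + (452.1/2)×0.21×€161.00 = €1,742,815.00.
EOQ at €142.90 = 479.9 < 480, so use break Q=480: TC = 10,730×€142.90 + (10,730/480.0)×322 + (480.0/2)×0.21×€142.90 = €1,547,717.20.
EOQ at €140.70 = 483.6 < 8500, so use break Q=8500: TC = 10,730×€140.70 + (10,730/8500.0)×322 + (8500.0/2)×0.21×€140.70 = €1,635,692.23.
Lowest total cost is €1,547,717.20 at Q = 480.0.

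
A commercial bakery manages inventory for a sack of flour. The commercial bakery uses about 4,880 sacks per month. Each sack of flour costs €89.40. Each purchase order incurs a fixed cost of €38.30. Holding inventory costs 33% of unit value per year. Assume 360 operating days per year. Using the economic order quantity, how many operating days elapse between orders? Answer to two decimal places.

T ≈ 2.40 days

Annual demand D = 4,880 × 12 = 58,560.
Holding cost H = 0.33 × €89.40 = €29.5020 per unit per year.
EOQ = √(2DS/H) = √(2 × 58,560 × 38.3 / 29.502) ≈ 389.93.
Cycle time = Q*/D × 360 = 389.93 / 58,560 × 360 ≈ 2.397 days.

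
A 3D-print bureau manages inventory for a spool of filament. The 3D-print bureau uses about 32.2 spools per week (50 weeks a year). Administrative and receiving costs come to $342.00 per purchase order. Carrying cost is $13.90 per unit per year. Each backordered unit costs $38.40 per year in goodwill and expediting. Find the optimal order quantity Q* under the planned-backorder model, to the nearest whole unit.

Annual demand D = 32.2 × 50 = 1,610.
With planned backorders, Q* = √(2DS/H) · √((H+B)/B).
√(2DS/H) = √(2 × 1,610 × 342 / 13.9) = 281.471.
√((H+B)/B) = √((13.9+38.4)/38.4) = 1.1670.
Q* ≈ 328.487.

Q* ≈ 328 spools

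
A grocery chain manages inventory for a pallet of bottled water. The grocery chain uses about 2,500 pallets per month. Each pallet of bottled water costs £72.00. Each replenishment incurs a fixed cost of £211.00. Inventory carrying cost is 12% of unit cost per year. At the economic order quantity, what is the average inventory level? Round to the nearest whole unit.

Average inventory ≈ 605 pallets

Annual demand D = 2,500 × 12 = 30,000.
Holding cost H = 0.12 × £72.00 = £8.6400 per unit per year.
The optimal lot size = √(2DS/H) = √(2 × 30,000 × 211 / 8.64) ≈ 1210.49.
Average inventory = Q*/2 ≈ 1210.49 / 2 = 605.243.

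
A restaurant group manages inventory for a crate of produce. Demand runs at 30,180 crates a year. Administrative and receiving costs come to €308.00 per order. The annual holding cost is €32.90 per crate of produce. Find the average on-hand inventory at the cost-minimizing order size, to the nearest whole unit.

Average inventory ≈ 376 crates

EOQ = √(2DS/H) = √(2 × 30,180 × 308 / 32.9) ≈ 751.71.
Average inventory = Q*/2 ≈ 751.71 / 2 = 375.856.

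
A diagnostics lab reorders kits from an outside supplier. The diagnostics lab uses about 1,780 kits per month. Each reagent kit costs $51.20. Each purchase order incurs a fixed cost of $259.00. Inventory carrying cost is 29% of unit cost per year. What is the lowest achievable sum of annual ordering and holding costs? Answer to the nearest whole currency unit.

Annual demand D = 1,780 × 12 = 21,360.
Holding cost H = 0.29 × $51.20 = $14.8480 per unit per year.
Q* = √(2DS/H) = √(2 × 21,360 × 259 / 14.848) ≈ 863.24.
At the optimum the two cost components are equal, so total cost = 2·(Q*/2)H = Q*·H.
Minimum total = √(2DSH) = √(2 × 21,360 × 259 × 14.848) ≈ 12817.387.

TC* ≈ $12,817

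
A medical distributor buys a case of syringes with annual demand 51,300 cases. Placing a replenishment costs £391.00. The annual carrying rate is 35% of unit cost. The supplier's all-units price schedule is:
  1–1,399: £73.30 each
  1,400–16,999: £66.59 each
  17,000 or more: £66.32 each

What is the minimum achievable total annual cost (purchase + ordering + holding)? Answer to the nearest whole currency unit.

Holding cost per unit per year at price C is H = 0.35·C.
Candidates are each tier's EOQ (if it falls in that tier) and each price-break quantity.
EOQ at £73.30 = 1250.5 (feasible in tier 1): TC = 51,300×£73.30 + (51,300/1250.5)×391 + (1250.5/2)×0.35×£73.30 = £3,792,371.01.
EOQ at £66.59 = 1312.0 < 1400, so use break Q=1400: TC = 51,300×£66.59 + (51,300/1400.0)×391 + (1400.0/2)×0.35×£66.59 = £3,446,708.91.
EOQ at £66.32 = 1314.6 < 17000, so use break Q=17000: TC = 51,300×£66.32 + (51,300/17000.0)×391 + (17000.0/2)×0.35×£66.32 = £3,600,697.90.
Lowest total cost among the candidates is at Q = 1400.0.

TC* ≈ £3,446,709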